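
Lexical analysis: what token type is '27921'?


Pattern: digits only
Type: INTEGER_LITERAL


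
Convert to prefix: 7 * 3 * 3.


left-to-right (same/higher precedence on left): tree is (* (* 7 3) 3)
Prefix: * * 7 3 3


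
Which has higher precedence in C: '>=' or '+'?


'+' is additive (level 9); '>=' is relational (level 7)
Higher level binds tighter
'+' has higher precedence than '>='


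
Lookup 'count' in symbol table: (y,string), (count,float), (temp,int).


Lookup 'count' → type float


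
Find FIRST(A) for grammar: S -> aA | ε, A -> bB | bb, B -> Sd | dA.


Per alternative of A: FIRST(bB) = {b}; FIRST(bb) = {b}
FIRST(A) = {b}


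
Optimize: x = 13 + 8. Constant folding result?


13 + 8 = 21 at compile time
Optimized: x = 21


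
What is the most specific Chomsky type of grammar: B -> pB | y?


Right-linear: every RHS is a terminal or a terminal followed by one nonterminal
Classification: Type 3 (Regular)


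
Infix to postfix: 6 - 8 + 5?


Left to right (same or higher precedence on left)
Postfix: 6 8 - 5 +


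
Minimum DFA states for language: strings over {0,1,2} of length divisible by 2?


Track length mod 2: states 0..1, accept at 0
Minimal DFA: 2 states


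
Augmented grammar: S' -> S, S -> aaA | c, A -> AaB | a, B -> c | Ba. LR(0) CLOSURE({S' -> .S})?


Start: S' -> .S
For each item with dot before a nonterminal B, add B -> .γ for every B-production
Closure: [S' -> .S, S -> .aaA, S -> .c]


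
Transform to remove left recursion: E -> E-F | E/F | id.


Left-recursive alternatives: E-F, E/F; non-recursive: id
Introduce E': E -> idE', E' -> -FE' | /FE' | ε


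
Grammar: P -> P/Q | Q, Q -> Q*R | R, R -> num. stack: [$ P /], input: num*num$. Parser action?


no handle ('P/' is not any RHS); shift 'num'
Action: shift


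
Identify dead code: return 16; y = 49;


statement follows a return and is unreachable
Dead: 'y = 49'


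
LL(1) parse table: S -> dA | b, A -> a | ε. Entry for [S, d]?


For [S, d]: 'd' ∈ FIRST(dA)
Entry: S -> dA


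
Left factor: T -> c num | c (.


Common prefix: 'c'
Factored: T -> c T', T' -> num | (


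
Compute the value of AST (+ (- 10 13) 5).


Evaluate inner: (- 10 13) = -3
Evaluate root: (+ -3 5) = 2
Result: 2


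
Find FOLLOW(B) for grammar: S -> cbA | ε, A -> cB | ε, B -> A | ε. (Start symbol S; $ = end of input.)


$ ∈ FOLLOW(S). For each A -> αBβ: add FIRST(β)\{ε} to FOLLOW(B); if β nullable, add FOLLOW(A).
FOLLOW(B) = {$}


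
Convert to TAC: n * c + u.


Break into single-operator statements:
t1 = n * c
t2 = t1 + u


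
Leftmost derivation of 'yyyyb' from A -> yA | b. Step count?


Derivation: A => yA => yyA => yyyA => yyyyA => yyyyb
Steps: 5


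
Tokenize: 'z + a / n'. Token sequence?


Scan left to right, longest-match per lexeme
Tokens: ID(z), OP(+), ID(a), OP(/), ID(n)


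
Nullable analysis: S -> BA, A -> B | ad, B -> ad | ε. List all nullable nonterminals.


A nonterminal is nullable iff some alternative derives ε (directly, or every symbol in it is nullable)
Nullable: {A, B, S}


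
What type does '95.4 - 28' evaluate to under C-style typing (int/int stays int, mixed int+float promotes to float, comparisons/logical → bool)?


Operand types: float - int
Rule: mixed int/float promotes to float; int/int stays int
Result type: float


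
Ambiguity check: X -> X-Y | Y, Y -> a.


precedence layered via separate nonterminal Y: deterministic
Unambiguous


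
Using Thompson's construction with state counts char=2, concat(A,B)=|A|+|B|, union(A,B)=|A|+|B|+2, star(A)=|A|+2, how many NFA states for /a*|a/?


Syntax tree has 2 char leaf(s), 1 union(s), 1 star(s)
chars contribute 2×2 = 4; each union adds +2; each star adds +2
Total: 4 + 2 + 2 = 8 states


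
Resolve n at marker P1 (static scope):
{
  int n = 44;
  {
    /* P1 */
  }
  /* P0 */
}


P1's block does not declare n; resolves to the enclosing declaration at depth 0
n = 44


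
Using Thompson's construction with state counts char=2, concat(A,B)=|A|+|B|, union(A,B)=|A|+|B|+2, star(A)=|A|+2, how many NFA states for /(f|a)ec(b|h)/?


Syntax tree has 6 char leaf(s), 2 union(s), 0 star(s)
chars contribute 6×2 = 12; each union adds +2; each star adds +2
Total: 12 + 4 + 0 = 16 states


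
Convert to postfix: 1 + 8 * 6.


* has higher precedence, evaluate 8*6 first
Postfix: 1 8 6 * +


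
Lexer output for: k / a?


Scan left to right, longest-match per lexeme
Tokens: ID(k), OP(/), ID(a)


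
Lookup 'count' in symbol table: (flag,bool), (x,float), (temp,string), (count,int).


Lookup 'count' → type int


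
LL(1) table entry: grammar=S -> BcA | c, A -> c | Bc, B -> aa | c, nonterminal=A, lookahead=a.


For [A, a]: 'a' ∈ FIRST(Bc)
Entry: A -> Bc


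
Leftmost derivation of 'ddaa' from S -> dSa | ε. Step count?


Derivation: S => dSa => ddSaa => ddaa
Steps: 3


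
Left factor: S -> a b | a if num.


Common prefix: 'a'
Factored: S -> a S', S' -> b | if num


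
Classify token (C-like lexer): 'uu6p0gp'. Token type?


Pattern: letter/underscore followed by alphanumerics, not a keyword
Type: IDENTIFIER


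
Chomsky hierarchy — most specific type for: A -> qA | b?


Right-linear: every RHS is a terminal or a terminal followed by one nonterminal
Classification: Type 3 (Regular)


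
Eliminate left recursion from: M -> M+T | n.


Left-recursive alternatives: M+T; non-recursive: n
Introduce M': M -> nM', M' -> +TM' | ε


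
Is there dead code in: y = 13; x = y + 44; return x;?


y is read by x's definition; x is returned
No dead code


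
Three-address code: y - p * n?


Break into single-operator statements:
t1 = p * n
t2 = y - t1


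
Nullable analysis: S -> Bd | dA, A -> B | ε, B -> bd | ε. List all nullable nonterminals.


A nonterminal is nullable iff some alternative derives ε (directly, or every symbol in it is nullable)
Nullable: {A, B}


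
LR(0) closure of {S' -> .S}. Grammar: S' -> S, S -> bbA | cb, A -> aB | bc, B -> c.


Start: S' -> .S
For each item with dot before a nonterminal B, add B -> .γ for every B-production
Closure: [S' -> .S, S -> .bbA, S -> .cb]


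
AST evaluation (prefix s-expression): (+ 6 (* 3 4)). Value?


Evaluate inner: (* 3 4) = 12
Evaluate root: (+ 6 12) = 18
Result: 18


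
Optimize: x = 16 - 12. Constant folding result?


16 - 12 = 4 at compile time
Optimized: x = 4


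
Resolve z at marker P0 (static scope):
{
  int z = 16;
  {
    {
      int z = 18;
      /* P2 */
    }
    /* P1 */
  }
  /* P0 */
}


z declared in the same block as P0
z = 16


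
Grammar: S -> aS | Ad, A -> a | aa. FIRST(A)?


Per alternative of A: FIRST(a) = {a}; FIRST(aa) = {a}
FIRST(A) = {a}


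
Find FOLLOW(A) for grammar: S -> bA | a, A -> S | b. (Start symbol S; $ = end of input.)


$ ∈ FOLLOW(S). For each A -> αBβ: add FIRST(β)\{ε} to FOLLOW(B); if β nullable, add FOLLOW(A).
FOLLOW(A) = {$}


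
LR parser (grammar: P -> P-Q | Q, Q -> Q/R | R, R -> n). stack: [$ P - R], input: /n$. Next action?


'R' (not preceded by Q/) is the handle for Q -> R
Action: reduce (Q -> R)


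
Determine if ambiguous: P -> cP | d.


right-linear, alternatives start with distinct terminals 'c' vs 'd': unique leftmost derivation
Unambiguous


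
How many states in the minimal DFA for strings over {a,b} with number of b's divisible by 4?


Track (count of b) mod 4: states 0..3, accept at 0
Minimal DFA: 4 states


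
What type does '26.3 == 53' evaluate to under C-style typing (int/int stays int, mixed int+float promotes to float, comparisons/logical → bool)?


Operand types: float == int
Rule: comparison yields bool
Result type: bool


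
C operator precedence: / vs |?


'/' is multiplicative (level 10); '|' is bitwise OR (level 3)
Higher level binds tighter
'/' has higher precedence than '|'


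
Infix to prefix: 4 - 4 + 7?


left-to-right (same/higher precedence on left): tree is (+ (- 4 4) 7)
Prefix: + - 4 4 7


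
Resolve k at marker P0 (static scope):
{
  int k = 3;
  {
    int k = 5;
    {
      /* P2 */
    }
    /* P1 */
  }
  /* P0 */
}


k declared in the same block as P0
k = 3


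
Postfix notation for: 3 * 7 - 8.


Left to right (same or higher precedence on left)
Postfix: 3 7 * 8 -


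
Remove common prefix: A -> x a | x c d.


Common prefix: 'x'
Factored: A -> x A', A' -> a | c d


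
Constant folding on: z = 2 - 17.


2 - 17 = -15 at compile time
Optimized: z = -15


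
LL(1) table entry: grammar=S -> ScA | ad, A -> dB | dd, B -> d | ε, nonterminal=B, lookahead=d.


For [B, d]: 'd' ∈ FIRST(d)
Entry: B -> d


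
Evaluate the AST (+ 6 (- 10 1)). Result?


Evaluate inner: (- 10 1) = 9
Evaluate root: (+ 6 9) = 15
Result: 15


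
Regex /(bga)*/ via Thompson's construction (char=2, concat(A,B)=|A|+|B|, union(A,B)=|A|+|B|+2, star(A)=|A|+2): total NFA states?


Syntax tree has 3 char leaf(s), 0 union(s), 1 star(s)
chars contribute 3×2 = 6; each union adds +2; each star adds +2
Total: 6 + 0 + 2 = 8 states


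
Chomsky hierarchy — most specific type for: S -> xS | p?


Right-linear: every RHS is a terminal or a terminal followed by one nonterminal
Classification: Type 3 (Regular)


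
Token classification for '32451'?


Pattern: digits only
Type: INTEGER_LITERAL


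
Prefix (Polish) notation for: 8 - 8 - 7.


left-to-right (same/higher precedence on left): tree is (- (- 8 8) 7)
Prefix: - - 8 8 7


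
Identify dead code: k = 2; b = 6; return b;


k is assigned but never read
Dead: 'k = 2'


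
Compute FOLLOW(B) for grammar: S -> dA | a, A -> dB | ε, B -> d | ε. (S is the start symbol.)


$ ∈ FOLLOW(S). For each A -> αBβ: add FIRST(β)\{ε} to FOLLOW(B); if β nullable, add FOLLOW(A).
FOLLOW(B) = {$}


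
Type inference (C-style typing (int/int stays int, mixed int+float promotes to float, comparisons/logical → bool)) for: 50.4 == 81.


Operand types: float == int
Rule: comparison yields bool
Result type: bool


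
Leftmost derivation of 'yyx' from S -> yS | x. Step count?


Derivation: S => yS => yyS => yyx
Steps: 3


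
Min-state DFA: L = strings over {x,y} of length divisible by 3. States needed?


Track length mod 3: states 0..2, accept at 0
Minimal DFA: 3 states


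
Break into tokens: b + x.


Scan left to right, longest-match per lexeme
Tokens: ID(b), OP(+), ID(x)


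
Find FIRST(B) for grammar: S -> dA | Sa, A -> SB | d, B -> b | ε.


Per alternative of B: FIRST(b) = {b}; FIRST(ε) = {ε}
FIRST(B) = {b, ε}


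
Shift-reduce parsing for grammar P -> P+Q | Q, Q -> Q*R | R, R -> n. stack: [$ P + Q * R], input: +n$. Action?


handle 'Q*R' on top
Action: reduce (Q -> Q*R)


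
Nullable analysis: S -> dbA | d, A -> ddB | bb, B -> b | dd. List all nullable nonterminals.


A nonterminal is nullable iff some alternative derives ε (directly, or every symbol in it is nullable)
Nullable: {}


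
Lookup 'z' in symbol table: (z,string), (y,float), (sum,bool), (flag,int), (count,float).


Lookup 'z' → type string


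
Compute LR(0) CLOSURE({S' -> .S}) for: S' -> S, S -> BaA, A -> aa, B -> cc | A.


Start: S' -> .S
For each item with dot before a nonterminal B, add B -> .γ for every B-production
Closure: [S' -> .S, S -> .BaA, B -> .cc, B -> .A, A -> .aa]


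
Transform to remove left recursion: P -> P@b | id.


Left-recursive alternatives: P@b; non-recursive: id
Introduce P': P -> idP', P' -> @bP' | ε


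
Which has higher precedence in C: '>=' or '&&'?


'>=' is relational (level 7); '&&' is logical AND (level 2)
Higher level binds tighter
'>=' has higher precedence than '&&'


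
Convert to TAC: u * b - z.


Break into single-operator statements:
t1 = u * b
t2 = t1 - z


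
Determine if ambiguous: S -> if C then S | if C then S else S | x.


dangling else: 'if C then if C then x else x' parses two ways
Ambiguous


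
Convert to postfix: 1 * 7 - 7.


Left to right (same or higher precedence on left)
Postfix: 1 7 * 7 -


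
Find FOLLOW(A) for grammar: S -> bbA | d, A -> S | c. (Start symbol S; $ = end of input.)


$ ∈ FOLLOW(S). For each A -> αBβ: add FIRST(β)\{ε} to FOLLOW(B); if β nullable, add FOLLOW(A).
FOLLOW(A) = {$}


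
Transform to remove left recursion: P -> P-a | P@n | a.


Left-recursive alternatives: P-a, P@n; non-recursive: a
Introduce P': P -> aP', P' -> -aP' | @nP' | ε


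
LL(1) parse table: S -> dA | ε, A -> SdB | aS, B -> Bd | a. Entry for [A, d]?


For [A, d]: 'd' ∈ FIRST(SdB)
Entry: A -> SdB


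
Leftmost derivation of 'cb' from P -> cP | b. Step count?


Derivation: P => cP => cb
Steps: 2


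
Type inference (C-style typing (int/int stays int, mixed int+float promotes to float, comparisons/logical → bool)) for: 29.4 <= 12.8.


Operand types: float <= float
Rule: comparison yields bool
Result type: bool


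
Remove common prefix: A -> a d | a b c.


Common prefix: 'a'
Factored: A -> a A', A' -> d | b c


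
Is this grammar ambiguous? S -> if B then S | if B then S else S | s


dangling else: 'if B then if B then s else s' parses two ways
Ambiguous


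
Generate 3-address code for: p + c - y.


Break into single-operator statements:
t1 = p + c
t2 = t1 - y


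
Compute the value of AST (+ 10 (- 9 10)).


Evaluate inner: (- 9 10) = -1
Evaluate root: (+ 10 -1) = 9
Result: 9


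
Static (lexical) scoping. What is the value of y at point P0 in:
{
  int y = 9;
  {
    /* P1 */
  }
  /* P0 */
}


y declared in the same block as P0
y = 9


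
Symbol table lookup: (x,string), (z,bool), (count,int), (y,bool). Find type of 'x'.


Lookup 'x' → type string


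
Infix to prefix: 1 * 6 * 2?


left-to-right (same/higher precedence on left): tree is (* (* 1 6) 2)
Prefix: * * 1 6 2


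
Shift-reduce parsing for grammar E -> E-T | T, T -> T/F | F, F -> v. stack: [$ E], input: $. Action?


start symbol E on stack, input exhausted
Action: accept


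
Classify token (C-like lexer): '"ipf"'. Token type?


Pattern: double-quoted sequence
Type: STRING_LITERAL


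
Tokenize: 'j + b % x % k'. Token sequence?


Scan left to right, longest-match per lexeme
Tokens: ID(j), OP(+), ID(b), OP(%), ID(x), OP(%), ID(k)


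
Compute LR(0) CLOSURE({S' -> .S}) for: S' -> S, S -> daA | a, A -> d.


Start: S' -> .S
For each item with dot before a nonterminal B, add B -> .γ for every B-production
Closure: [S' -> .S, S -> .daA, S -> .a]


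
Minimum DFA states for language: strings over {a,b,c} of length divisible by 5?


Track length mod 5: states 0..4, accept at 0
Minimal DFA: 5 states


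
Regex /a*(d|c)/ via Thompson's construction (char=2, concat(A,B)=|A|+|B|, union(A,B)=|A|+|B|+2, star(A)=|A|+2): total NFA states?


Syntax tree has 3 char leaf(s), 1 union(s), 1 star(s)
chars contribute 3×2 = 6; each union adds +2; each star adds +2
Total: 6 + 2 + 2 = 10 states


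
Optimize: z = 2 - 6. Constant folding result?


2 - 6 = -4 at compile time
Optimized: z = -4


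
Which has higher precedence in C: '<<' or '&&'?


'<<' is shift (level 8); '&&' is logical AND (level 2)
Higher level binds tighter
'<<' has higher precedence than '&&'


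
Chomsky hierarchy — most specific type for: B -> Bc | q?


Left-linear: every RHS is a terminal or one nonterminal followed by a terminal
Classification: Type 3 (Regular)


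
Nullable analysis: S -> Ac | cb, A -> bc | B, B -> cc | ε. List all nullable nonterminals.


A nonterminal is nullable iff some alternative derives ε (directly, or every symbol in it is nullable)
Nullable: {A, B}


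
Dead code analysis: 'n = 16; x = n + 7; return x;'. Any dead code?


n is read by x's definition; x is returned
No dead code


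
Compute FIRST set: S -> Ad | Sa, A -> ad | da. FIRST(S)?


Per alternative of S: FIRST(Ad) = {a, d}; FIRST(Sa) = {a, d}
FIRST(S) = {a, d}


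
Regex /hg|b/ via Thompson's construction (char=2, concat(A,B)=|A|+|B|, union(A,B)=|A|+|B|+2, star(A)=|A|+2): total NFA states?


Syntax tree has 3 char leaf(s), 1 union(s), 0 star(s)
chars contribute 3×2 = 6; each union adds +2; each star adds +2
Total: 6 + 2 + 0 = 8 states


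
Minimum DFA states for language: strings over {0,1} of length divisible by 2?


Track length mod 2: states 0..1, accept at 0
Minimal DFA: 2 states


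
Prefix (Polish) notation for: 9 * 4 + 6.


left-to-right (same/higher precedence on left): tree is (+ (* 9 4) 6)
Prefix: + * 9 4 6


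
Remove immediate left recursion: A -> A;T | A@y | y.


Left-recursive alternatives: A;T, A@y; non-recursive: y
Introduce A': A -> yA', A' -> ;TA' | @yA' | ε


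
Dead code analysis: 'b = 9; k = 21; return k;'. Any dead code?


b is assigned but never read
Dead: 'b = 9'


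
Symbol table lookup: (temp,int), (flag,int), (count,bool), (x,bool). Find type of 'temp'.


Lookup 'temp' → type int


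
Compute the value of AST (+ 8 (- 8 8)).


Evaluate inner: (- 8 8) = 0
Evaluate root: (+ 8 0) = 8
Result: 8


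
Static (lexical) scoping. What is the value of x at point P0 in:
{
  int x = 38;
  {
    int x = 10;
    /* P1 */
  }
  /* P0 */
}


x declared in the same block as P0
x = 38


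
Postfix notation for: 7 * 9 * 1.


Left to right (same or higher precedence on left)
Postfix: 7 9 * 1 *


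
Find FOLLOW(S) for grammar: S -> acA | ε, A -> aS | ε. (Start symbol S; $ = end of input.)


$ ∈ FOLLOW(S). For each A -> αBβ: add FIRST(β)\{ε} to FOLLOW(B); if β nullable, add FOLLOW(A).
FOLLOW(S) = {$}


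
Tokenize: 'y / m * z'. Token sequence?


Scan left to right, longest-match per lexeme
Tokens: ID(y), OP(/), ID(m), OP(*), ID(z)


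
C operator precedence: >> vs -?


'-' is additive (level 9); '>>' is shift (level 8)
Higher level binds tighter
'-' has higher precedence than '>>'


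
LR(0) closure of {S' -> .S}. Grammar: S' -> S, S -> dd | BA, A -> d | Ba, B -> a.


Start: S' -> .S
For each item with dot before a nonterminal B, add B -> .γ for every B-production
Closure: [S' -> .S, S -> .dd, S -> .BA, B -> .a]


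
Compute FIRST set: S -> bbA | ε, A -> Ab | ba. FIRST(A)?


Per alternative of A: FIRST(Ab) = {b}; FIRST(ba) = {b}
FIRST(A) = {b}


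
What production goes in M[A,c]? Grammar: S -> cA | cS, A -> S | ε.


For [A, c]: 'c' ∈ FIRST(S)
Entry: A -> S


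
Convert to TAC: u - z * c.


Break into single-operator statements:
t1 = z * c
t2 = u - t1


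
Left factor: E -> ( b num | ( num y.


Common prefix: '('
Factored: E -> ( E', E' -> b num | num y


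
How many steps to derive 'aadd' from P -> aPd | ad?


Derivation: P => aPd => aadd
Steps: 2


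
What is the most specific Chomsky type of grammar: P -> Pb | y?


Left-linear: every RHS is a terminal or one nonterminal followed by a terminal
Classification: Type 3 (Regular)


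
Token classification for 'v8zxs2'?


Pattern: letter/underscore followed by alphanumerics, not a keyword
Type: IDENTIFIER


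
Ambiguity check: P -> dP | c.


right-linear, alternatives start with distinct terminals 'd' vs 'c': unique leftmost derivation
Unambiguous


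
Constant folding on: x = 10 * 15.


10 * 15 = 150 at compile time
Optimized: x = 150


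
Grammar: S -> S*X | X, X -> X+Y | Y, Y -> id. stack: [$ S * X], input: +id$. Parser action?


'+' can extend X; shift to build X -> X+Y
Action: shift


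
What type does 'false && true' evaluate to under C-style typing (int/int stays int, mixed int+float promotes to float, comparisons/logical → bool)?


Operand types: bool && bool
Rule: logical operators take bool operands and yield bool
Result type: bool


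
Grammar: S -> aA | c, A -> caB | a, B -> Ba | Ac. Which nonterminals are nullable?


A nonterminal is nullable iff some alternative derives ε (directly, or every symbol in it is nullable)
Nullable: {}


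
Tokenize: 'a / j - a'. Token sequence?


Scan left to right, longest-match per lexeme
Tokens: ID(a), OP(/), ID(j), OP(-), ID(a)


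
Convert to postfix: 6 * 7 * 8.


Left to right (same or higher precedence on left)
Postfix: 6 7 * 8 *


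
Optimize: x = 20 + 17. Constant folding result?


20 + 17 = 37 at compile time
Optimized: x = 37


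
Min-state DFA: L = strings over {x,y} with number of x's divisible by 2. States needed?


Track (count of x) mod 2: states 0..1, accept at 0
Minimal DFA: 2 states


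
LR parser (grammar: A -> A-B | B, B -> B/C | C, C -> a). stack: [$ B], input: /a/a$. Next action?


shift '/' to continue B -> B/C
Action: shift


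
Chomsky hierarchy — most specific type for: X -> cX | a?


Right-linear: every RHS is a terminal or a terminal followed by one nonterminal
Classification: Type 3 (Regular)


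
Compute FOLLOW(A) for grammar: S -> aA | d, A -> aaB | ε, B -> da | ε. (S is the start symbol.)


$ ∈ FOLLOW(S). For each A -> αBβ: add FIRST(β)\{ε} to FOLLOW(B); if β nullable, add FOLLOW(A).
FOLLOW(A) = {$}


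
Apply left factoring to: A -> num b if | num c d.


Common prefix: 'num'
Factored: A -> num A', A' -> b if | c d


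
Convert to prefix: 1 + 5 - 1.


left-to-right (same/higher precedence on left): tree is (- (+ 1 5) 1)
Prefix: - + 1 5 1


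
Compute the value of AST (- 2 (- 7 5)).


Evaluate inner: (- 7 5) = 2
Evaluate root: (- 2 2) = 0
Result: 0


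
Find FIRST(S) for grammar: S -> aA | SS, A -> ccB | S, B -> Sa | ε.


Per alternative of S: FIRST(aA) = {a}; FIRST(SS) = {a}
FIRST(S) = {a}


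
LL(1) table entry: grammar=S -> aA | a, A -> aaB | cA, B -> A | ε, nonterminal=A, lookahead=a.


For [A, a]: 'a' ∈ FIRST(aaB)
Entry: A -> aaB


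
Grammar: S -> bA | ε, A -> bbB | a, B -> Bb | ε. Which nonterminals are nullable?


A nonterminal is nullable iff some alternative derives ε (directly, or every symbol in it is nullable)
Nullable: {B, S}


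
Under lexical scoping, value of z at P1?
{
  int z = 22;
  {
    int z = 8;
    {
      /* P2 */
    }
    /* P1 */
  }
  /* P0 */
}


z declared in the same block as P1
z = 8


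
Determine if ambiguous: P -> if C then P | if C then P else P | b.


dangling else: 'if C then if C then b else b' parses two ways
Ambiguous


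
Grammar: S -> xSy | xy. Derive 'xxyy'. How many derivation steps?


Derivation: S => xSy => xxyy
Steps: 2


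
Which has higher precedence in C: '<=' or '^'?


'<=' is relational (level 7); '^' is bitwise XOR (level 4)
Higher level binds tighter
'<=' has higher precedence than '^'


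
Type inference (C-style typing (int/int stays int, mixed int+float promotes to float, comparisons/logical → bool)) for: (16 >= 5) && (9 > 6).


Operand types: bool && bool
Rule: logical operators take bool operands and yield bool
Result type: bool


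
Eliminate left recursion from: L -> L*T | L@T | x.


Left-recursive alternatives: L*T, L@T; non-recursive: x
Introduce L': L -> xL', L' -> *TL' | @TL' | ε


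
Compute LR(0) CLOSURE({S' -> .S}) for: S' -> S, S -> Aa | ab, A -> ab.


Start: S' -> .S
For each item with dot before a nonterminal B, add B -> .γ for every B-production
Closure: [S' -> .S, S -> .Aa, S -> .ab, A -> .ab]


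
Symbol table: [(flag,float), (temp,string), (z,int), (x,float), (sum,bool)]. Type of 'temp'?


Lookup 'temp' → type string


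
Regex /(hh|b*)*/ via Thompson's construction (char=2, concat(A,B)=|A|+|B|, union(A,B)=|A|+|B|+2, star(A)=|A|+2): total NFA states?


Syntax tree has 3 char leaf(s), 1 union(s), 2 star(s)
chars contribute 3×2 = 6; each union adds +2; each star adds +2
Total: 6 + 2 + 4 = 12 states


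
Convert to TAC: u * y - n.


Break into single-operator statements:
t1 = u * y
t2 = t1 - n


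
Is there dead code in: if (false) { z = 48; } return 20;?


condition is constant false, so the whole block is unreachable
Dead: 'if (false) { z = 48; }'


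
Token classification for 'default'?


Pattern: reserved word
Type: KEYWORD


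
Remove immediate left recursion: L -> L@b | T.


Left-recursive alternatives: L@b; non-recursive: T
Introduce L': L -> TL', L' -> @bL' | ε


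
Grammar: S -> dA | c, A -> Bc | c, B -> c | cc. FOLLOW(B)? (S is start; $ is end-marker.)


$ ∈ FOLLOW(S). For each A -> αBβ: add FIRST(β)\{ε} to FOLLOW(B); if β nullable, add FOLLOW(A).
FOLLOW(B) = {c}


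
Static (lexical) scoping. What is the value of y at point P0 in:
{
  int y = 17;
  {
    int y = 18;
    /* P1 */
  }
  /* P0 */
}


y declared in the same block as P0
y = 17


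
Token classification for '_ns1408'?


Pattern: letter/underscore followed by alphanumerics, not a keyword
Type: IDENTIFIER


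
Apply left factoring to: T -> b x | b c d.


Common prefix: 'b'
Factored: T -> b T', T' -> x | c d


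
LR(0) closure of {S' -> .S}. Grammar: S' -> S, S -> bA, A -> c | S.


Start: S' -> .S
For each item with dot before a nonterminal B, add B -> .γ for every B-production
Closure: [S' -> .S, S -> .bA]


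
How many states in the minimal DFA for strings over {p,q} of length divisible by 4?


Track length mod 4: states 0..3, accept at 0
Minimal DFA: 4 states


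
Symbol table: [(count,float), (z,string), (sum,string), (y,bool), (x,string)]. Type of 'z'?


Lookup 'z' → type string


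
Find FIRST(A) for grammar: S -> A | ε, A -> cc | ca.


Per alternative of A: FIRST(cc) = {c}; FIRST(ca) = {c}
FIRST(A) = {c}


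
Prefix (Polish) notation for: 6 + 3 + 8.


left-to-right (same/higher precedence on left): tree is (+ (+ 6 3) 8)
Prefix: + + 6 3 8


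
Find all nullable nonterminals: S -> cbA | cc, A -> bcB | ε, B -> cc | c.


A nonterminal is nullable iff some alternative derives ε (directly, or every symbol in it is nullable)
Nullable: {A}


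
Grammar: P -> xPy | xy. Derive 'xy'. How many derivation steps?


Derivation: P => xy
Steps: 1


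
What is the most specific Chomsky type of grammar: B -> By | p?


Left-linear: every RHS is a terminal or one nonterminal followed by a terminal
Classification: Type 3 (Regular)


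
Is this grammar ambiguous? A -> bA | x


right-linear, alternatives start with distinct terminals 'b' vs 'x': unique leftmost derivation
Unambiguous


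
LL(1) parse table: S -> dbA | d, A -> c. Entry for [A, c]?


For [A, c]: 'c' ∈ FIRST(c)
Entry: A -> c


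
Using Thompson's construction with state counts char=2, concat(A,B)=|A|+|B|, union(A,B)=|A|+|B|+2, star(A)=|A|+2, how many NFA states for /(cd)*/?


Syntax tree has 2 char leaf(s), 0 union(s), 1 star(s)
chars contribute 2×2 = 4; each union adds +2; each star adds +2
Total: 4 + 0 + 2 = 6 states


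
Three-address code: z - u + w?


Break into single-operator statements:
t1 = z - u
t2 = t1 + w


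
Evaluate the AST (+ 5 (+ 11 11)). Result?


Evaluate inner: (+ 11 11) = 22
Evaluate root: (+ 5 22) = 27
Result: 27


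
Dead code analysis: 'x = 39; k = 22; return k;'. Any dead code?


x is assigned but never read
Dead: 'x = 39'


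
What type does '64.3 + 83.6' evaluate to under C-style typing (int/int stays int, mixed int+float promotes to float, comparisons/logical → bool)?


Operand types: float + float
Rule: mixed int/float promotes to float; int/int stays int
Result type: float


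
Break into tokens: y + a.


Scan left to right, longest-match per lexeme
Tokens: ID(y), OP(+), ID(a)


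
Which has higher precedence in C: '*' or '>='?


'*' is multiplicative (level 10); '>=' is relational (level 7)
Higher level binds tighter
'*' has higher precedence than '>='


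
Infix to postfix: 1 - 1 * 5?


* has higher precedence, evaluate 1*5 first
Postfix: 1 1 5 * -


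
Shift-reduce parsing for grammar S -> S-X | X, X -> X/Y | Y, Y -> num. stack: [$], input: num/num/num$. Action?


no handle on stack; shift 'num'
Action: shift


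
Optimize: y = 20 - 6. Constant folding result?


20 - 6 = 14 at compile time
Optimized: y = 14


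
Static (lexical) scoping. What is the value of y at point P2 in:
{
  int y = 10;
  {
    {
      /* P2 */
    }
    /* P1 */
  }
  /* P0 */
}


P2's block does not declare y; resolves to the enclosing declaration at depth 0
y = 10


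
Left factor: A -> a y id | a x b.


Common prefix: 'a'
Factored: A -> a A', A' -> y id | x b


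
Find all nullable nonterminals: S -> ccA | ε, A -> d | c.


A nonterminal is nullable iff some alternative derives ε (directly, or every symbol in it is nullable)
Nullable: {S}


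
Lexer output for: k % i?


Scan left to right, longest-match per lexeme
Tokens: ID(k), OP(%), ID(i)


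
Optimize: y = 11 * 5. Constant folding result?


11 * 5 = 55 at compile time
Optimized: y = 55


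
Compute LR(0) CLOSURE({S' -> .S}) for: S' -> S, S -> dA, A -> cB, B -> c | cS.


Start: S' -> .S
For each item with dot before a nonterminal B, add B -> .γ for every B-production
Closure: [S' -> .S, S -> .dA]


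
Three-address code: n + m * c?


Break into single-operator statements:
t1 = m * c
t2 = n + t1


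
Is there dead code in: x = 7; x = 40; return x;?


first assignment to x is overwritten before any read
Dead: 'x = 7'


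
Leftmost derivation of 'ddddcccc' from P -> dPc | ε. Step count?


Derivation: P => dPc => ddPcc => dddPccc => ddddPcccc => ddddcccc
Steps: 5


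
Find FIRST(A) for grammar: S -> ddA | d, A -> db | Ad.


Per alternative of A: FIRST(db) = {d}; FIRST(Ad) = {d}
FIRST(A) = {d}


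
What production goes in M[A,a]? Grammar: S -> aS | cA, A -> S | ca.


For [A, a]: 'a' ∈ FIRST(S)
Entry: A -> S


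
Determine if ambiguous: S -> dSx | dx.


balanced d^n…x^n: each string has a unique parse
Unambiguous


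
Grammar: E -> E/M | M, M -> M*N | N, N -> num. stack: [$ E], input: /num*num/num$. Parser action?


shift '/' to continue E -> E/M
Action: shift


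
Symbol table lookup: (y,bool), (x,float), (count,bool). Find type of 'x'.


Lookup 'x' → type float


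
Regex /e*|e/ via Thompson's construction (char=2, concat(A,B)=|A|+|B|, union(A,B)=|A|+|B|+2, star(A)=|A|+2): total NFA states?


Syntax tree has 2 char leaf(s), 1 union(s), 1 star(s)
chars contribute 2×2 = 4; each union adds +2; each star adds +2
Total: 4 + 2 + 2 = 8 states


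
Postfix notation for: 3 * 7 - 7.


Left to right (same or higher precedence on left)
Postfix: 3 7 * 7 -


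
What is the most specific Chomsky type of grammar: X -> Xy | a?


Left-linear: every RHS is a terminal or one nonterminal followed by a terminal
Classification: Type 3 (Regular)


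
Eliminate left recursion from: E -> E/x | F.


Left-recursive alternatives: E/x; non-recursive: F
Introduce E': E -> FE', E' -> /xE' | ε


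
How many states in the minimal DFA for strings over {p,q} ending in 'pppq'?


Track the longest suffix of input matching a prefix of 'pppq': 5 classes (prefixes of length 0..4)
Minimal DFA: 5 states


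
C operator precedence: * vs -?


'*' is multiplicative (level 10); '-' is additive (level 9)
Higher level binds tighter
'*' has higher precedence than '-'


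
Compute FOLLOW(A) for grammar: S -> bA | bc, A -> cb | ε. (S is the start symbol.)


$ ∈ FOLLOW(S). For each A -> αBβ: add FIRST(β)\{ε} to FOLLOW(B); if β nullable, add FOLLOW(A).
FOLLOW(A) = {$}


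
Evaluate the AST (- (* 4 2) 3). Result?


Evaluate inner: (* 4 2) = 8
Evaluate root: (- 8 3) = 5
Result: 5


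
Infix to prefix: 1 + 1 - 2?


left-to-right (same/higher precedence on left): tree is (- (+ 1 1) 2)
Prefix: - + 1 1 2


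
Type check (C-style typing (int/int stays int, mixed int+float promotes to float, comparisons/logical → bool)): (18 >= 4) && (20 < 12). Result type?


Operand types: bool && bool
Rule: logical operators take bool operands and yield bool
Result type: bool


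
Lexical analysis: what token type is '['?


Pattern: delimiter/punctuation
Type: PUNCTUATION


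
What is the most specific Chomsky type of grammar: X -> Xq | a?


Left-linear: every RHS is a terminal or one nonterminal followed by a terminal
Classification: Type 3 (Regular)


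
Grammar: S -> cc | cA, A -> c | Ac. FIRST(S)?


Per alternative of S: FIRST(cc) = {c}; FIRST(cA) = {c}
FIRST(S) = {c}


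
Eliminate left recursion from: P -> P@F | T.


Left-recursive alternatives: P@F; non-recursive: T
Introduce P': P -> TP', P' -> @FP' | ε


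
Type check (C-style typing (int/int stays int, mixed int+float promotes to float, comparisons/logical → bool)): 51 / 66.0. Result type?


Operand types: int / float
Rule: mixed int/float promotes to float; int/int stays int
Result type: float


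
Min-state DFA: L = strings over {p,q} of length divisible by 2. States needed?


Track length mod 2: states 0..1, accept at 0
Minimal DFA: 2 states


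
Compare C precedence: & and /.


'/' is multiplicative (level 10); '&' is bitwise AND (level 5)
Higher level binds tighter
'/' has higher precedence than '&'


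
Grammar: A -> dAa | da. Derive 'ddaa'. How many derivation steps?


Derivation: A => dAa => ddaa
Steps: 2


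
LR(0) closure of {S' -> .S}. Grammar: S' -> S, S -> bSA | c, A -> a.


Start: S' -> .S
For each item with dot before a nonterminal B, add B -> .γ for every B-production
Closure: [S' -> .S, S -> .bSA, S -> .c]


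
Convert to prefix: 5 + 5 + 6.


left-to-right (same/higher precedence on left): tree is (+ (+ 5 5) 6)
Prefix: + + 5 5 6


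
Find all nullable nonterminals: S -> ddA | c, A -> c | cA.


A nonterminal is nullable iff some alternative derives ε (directly, or every symbol in it is nullable)
Nullable: {}


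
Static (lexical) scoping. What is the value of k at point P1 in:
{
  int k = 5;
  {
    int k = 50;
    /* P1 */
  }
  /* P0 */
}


k declared in the same block as P1
k = 50


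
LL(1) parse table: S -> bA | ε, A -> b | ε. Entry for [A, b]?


For [A, b]: 'b' ∈ FIRST(b)
Entry: A -> b


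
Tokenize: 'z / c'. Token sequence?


Scan left to right, longest-match per lexeme
Tokens: ID(z), OP(/), ID(c)


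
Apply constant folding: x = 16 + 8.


16 + 8 = 24 at compile time
Optimized: x = 24


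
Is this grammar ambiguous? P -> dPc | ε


balanced d^n…c^n: each string has a unique parse
Unambiguous


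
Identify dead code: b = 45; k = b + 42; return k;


b is read by k's definition; k is returned
No dead code


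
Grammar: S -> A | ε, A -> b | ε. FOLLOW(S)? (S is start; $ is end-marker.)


$ ∈ FOLLOW(S). For each A -> αBβ: add FIRST(β)\{ε} to FOLLOW(B); if β nullable, add FOLLOW(A).
FOLLOW(S) = {$}


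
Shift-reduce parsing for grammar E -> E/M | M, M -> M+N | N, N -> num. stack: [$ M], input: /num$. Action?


lookahead ∉ {+} so M won't extend; reduce E -> M
Action: reduce (E -> M)


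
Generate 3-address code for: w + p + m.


Break into single-operator statements:
t1 = w + p
t2 = t1 + m


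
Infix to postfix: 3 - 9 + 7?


Left to right (same or higher precedence on left)
Postfix: 3 9 - 7 +


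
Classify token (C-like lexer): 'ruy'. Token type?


Pattern: letter/underscore followed by alphanumerics, not a keyword
Type: IDENTIFIER


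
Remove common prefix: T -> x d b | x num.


Common prefix: 'x'
Factored: T -> x T', T' -> d b | num


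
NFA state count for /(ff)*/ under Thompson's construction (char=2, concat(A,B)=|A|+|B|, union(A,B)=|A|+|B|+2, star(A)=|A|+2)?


Syntax tree has 2 char leaf(s), 0 union(s), 1 star(s)
chars contribute 2×2 = 4; each union adds +2; each star adds +2
Total: 4 + 0 + 2 = 6 states


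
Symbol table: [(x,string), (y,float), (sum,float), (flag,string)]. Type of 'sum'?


Lookup 'sum' → type float


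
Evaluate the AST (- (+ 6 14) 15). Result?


Evaluate inner: (+ 6 14) = 20
Evaluate root: (- 20 15) = 5
Result: 5


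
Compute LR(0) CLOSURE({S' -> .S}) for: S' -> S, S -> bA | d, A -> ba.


Start: S' -> .S
For each item with dot before a nonterminal B, add B -> .γ for every B-production
Closure: [S' -> .S, S -> .bA, S -> .d]


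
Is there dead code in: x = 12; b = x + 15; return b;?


x is read by b's definition; b is returned
No dead code


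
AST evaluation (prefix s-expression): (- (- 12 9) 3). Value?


Evaluate inner: (- 12 9) = 3
Evaluate root: (- 3 3) = 0
Result: 0


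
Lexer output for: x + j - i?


Scan left to right, longest-match per lexeme
Tokens: ID(x), OP(+), ID(j), OP(-), ID(i)


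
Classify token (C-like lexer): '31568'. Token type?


Pattern: digits only
Type: INTEGER_LITERAL


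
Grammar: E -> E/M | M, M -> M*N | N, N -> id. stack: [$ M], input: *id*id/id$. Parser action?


shift '*' to continue M -> M*N
Action: shift


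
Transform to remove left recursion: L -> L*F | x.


Left-recursive alternatives: L*F; non-recursive: x
Introduce L': L -> xL', L' -> *FL' | ε


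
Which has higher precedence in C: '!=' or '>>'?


'>>' is shift (level 8); '!=' is equality (level 6)
Higher level binds tighter
'>>' has higher precedence than '!='


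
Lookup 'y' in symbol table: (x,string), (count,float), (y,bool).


Lookup 'y' → type bool


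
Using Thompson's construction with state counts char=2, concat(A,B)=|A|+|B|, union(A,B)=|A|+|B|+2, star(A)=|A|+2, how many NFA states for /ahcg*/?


Syntax tree has 4 char leaf(s), 0 union(s), 1 star(s)
chars contribute 4×2 = 8; each union adds +2; each star adds +2
Total: 8 + 0 + 2 = 10 states


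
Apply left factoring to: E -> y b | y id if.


Common prefix: 'y'
Factored: E -> y E', E' -> b | id if


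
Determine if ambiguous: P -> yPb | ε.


balanced y^n…b^n: each string has a unique parse
Unambiguous


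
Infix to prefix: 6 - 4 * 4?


'*' binds tighter: tree is (- 6 (* 4 4))
Prefix: - 6 * 4 4


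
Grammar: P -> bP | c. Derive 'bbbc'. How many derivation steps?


Derivation: P => bP => bbP => bbbP => bbbc
Steps: 4


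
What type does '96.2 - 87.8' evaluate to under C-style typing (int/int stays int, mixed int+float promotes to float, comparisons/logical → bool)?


Operand types: float - float
Rule: mixed int/float promotes to float; int/int stays int
Result type: float


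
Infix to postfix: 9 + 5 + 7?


Left to right (same or higher precedence on left)
Postfix: 9 5 + 7 +


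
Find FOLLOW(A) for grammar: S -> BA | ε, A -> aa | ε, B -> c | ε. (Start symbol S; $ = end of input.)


$ ∈ FOLLOW(S). For each A -> αBβ: add FIRST(β)\{ε} to FOLLOW(B); if β nullable, add FOLLOW(A).
FOLLOW(A) = {$}


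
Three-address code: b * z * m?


Break into single-operator statements:
t1 = b * z
t2 = t1 * m


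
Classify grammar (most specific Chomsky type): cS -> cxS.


LHS has context (more than one symbol) and |LHS| ≤ |RHS|
Classification: Type 1 (Context-Sensitive)


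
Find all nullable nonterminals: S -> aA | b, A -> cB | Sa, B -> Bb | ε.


A nonterminal is nullable iff some alternative derives ε (directly, or every symbol in it is nullable)
Nullable: {B}


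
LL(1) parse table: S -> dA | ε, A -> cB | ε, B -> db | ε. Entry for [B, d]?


For [B, d]: 'd' ∈ FIRST(db)
Entry: B -> db


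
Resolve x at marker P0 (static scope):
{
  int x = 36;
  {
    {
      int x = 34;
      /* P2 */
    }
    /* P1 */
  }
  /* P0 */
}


x declared in the same block as P0
x = 36
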